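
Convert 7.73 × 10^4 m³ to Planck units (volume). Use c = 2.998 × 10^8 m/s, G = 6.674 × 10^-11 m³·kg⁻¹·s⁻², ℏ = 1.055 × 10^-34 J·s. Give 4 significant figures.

Planck volume: V_P = (ℏG/c³)^(3/2) = 4.224 × 10^-105 m³.
7.73 × 10^4 / 4.224 × 10^-105 = 1.830 × 10^109

1.830 × 10^109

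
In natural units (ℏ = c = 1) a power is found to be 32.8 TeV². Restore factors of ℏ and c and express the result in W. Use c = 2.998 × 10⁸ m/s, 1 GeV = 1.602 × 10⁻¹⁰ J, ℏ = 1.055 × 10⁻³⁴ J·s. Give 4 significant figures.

7.979 × 10²¹ W

Power is [E]/[T] = [E]²/ℏ.
1 GeV² → 1/ℏ × (1 GeV in J)² = 2.433 × 10¹⁴ W.
Convert the energy scale: 32.8 TeV² = 3.28 × 10⁷ GeV².
Result: 3.28 × 10⁷ × 2.433 × 10¹⁴ = 7.979 × 10²¹ W.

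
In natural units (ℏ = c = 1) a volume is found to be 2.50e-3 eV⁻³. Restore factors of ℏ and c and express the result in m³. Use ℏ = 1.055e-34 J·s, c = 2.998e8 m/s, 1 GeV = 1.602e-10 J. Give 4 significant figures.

Volume is [L]³ = [E]⁻³·(ℏc)³.
1 GeV⁻³ → (ℏc)³ × (1 GeV in J)⁻³ = 7.696e-48 m³.
Convert the energy scale: 2.50e-3 eV⁻³ = 2.50e24 GeV⁻³.
Result: 2.50e24 × 7.696e-48 = 1.924e-23 m³.

1.924e-23 m³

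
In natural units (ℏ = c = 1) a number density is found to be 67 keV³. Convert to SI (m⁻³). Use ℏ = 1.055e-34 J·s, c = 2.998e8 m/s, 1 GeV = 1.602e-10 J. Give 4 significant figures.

Number density is [L]⁻³ = [E]³/(ℏc)³.
1 GeV³ → 1/(ℏc)³ × (1 GeV in J)³ = 1.299e47 m⁻³.
Convert the energy scale: 67 keV³ = 6.70e-17 GeV³.
Result: 6.70e-17 × 1.299e47 = 8.706e30 m⁻³.

8.706e30 m⁻³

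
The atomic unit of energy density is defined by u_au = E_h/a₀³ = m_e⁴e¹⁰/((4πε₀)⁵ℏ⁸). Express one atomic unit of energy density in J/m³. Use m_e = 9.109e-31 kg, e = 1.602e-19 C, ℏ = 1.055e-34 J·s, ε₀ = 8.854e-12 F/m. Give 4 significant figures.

2.929e13 J/m³

u_au = E_h/a₀³ = m_e⁴e¹⁰/((4πε₀)⁵ℏ⁸)
E_h = 4.354e-18 J
a₀ = 5.297e-11 m
E_h/a₀³ = 2.929e13 J/m³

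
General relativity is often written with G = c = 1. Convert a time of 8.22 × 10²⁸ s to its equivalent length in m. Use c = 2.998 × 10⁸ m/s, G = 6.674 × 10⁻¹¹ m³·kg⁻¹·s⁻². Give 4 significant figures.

Time → length via c.
8.22 × 10²⁸ s × (c) = 2.464 × 10³⁷ m

2.464 × 10³⁷ m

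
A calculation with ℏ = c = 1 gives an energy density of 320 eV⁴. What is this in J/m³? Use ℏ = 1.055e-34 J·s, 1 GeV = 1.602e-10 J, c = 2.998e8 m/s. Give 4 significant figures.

[E]/[L]³ = [E]⁴/(ℏc)³; restore (ℏc)⁻³.
1 GeV⁴ → 1/(ℏc)³ × (1 GeV in J)⁴ = 2.082e37 J/m³.
Convert the energy scale: 320 eV⁴ = 3.20e-34 GeV⁴.
Result: 3.20e-34 × 2.082e37 = 6.661e3 J/m³.

6.661e3 J/m³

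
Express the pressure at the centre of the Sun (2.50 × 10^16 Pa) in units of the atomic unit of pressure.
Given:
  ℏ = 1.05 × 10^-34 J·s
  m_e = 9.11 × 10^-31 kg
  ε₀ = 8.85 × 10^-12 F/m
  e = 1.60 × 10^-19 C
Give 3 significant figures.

atomic unit of pressure: P_au = E_h/a₀³ = m_e⁴e¹⁰/((4πε₀)⁵ℏ⁸) = 3.01 × 10^13 Pa.
2.50 × 10^16 / 3.01 × 10^13 = 830

830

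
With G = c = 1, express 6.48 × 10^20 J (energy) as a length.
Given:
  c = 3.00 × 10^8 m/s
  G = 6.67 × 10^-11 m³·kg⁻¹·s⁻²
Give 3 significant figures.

5.34 × 10^-24 m

Energy → length via G/c⁴.
6.48 × 10^20 J × (G/c⁴) = 5.34 × 10^-24 m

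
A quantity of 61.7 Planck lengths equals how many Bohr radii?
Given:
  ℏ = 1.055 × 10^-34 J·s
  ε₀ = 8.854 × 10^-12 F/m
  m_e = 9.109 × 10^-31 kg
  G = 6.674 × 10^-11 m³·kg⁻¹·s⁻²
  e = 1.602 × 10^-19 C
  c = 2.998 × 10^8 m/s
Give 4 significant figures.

Planck length: ℓ_P = √(ℏG/c³) = 1.616 × 10^-35 m
Bohr radius: a₀ = 4πε₀ℏ²/(m_e e²) = 5.297 × 10^-11 m
61.7 × 1.616 × 10^-35 / 5.297 × 10^-11 = 1.883 × 10^-23

1.883 × 10^-23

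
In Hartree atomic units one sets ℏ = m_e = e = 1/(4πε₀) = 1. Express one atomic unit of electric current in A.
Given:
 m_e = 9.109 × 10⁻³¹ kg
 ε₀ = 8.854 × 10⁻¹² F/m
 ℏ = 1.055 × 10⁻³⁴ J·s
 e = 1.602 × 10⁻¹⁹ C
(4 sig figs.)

6.612 × 10⁻³ A

I_au = e E_h/ℏ = m_e e⁵/((4πε₀)²ℏ³)
E_h = 4.354 × 10⁻¹⁸ J
e·E_h/ℏ = 6.612 × 10⁻³ A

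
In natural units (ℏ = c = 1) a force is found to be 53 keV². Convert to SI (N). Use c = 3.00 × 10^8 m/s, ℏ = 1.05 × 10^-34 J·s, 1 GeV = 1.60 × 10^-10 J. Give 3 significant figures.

4.31 × 10^-5 N

Force is [E]/[L] = [E]²/(ℏc); restore (ℏc)⁻¹.
1 GeV² → 1/(ℏc) × (1 GeV in J)² = 8.13 × 10^5 N.
Convert the energy scale: 53 keV² = 5.30 × 10^-11 GeV².
Result: 5.30 × 10^-11 × 8.13 × 10^5 = 4.31 × 10^-5 N.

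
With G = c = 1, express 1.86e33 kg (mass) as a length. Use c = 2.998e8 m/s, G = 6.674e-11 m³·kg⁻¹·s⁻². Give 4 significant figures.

In G = c = 1 units mass has dimensions of length; the conversion factor is G/c².
1.86e33 kg × (G/c²) = 1.381e6 m

1.381e6 m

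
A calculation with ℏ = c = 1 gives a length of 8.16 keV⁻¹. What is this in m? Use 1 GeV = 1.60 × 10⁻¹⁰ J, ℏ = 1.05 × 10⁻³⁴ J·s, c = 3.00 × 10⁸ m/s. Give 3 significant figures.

1.61 × 10⁻⁹ m

A length is [E]⁻¹ in ℏ=c=1; restore one factor of ℏc.
1 GeV⁻¹ → ℏc × (1 GeV in J)⁻¹ = 1.97 × 10⁻¹⁶ m.
Convert the energy scale: 8.16 keV⁻¹ = 8.16 × 10⁶ GeV⁻¹.
Result: 8.16 × 10⁶ × 1.97 × 10⁻¹⁶ = 1.61 × 10⁻⁹ m.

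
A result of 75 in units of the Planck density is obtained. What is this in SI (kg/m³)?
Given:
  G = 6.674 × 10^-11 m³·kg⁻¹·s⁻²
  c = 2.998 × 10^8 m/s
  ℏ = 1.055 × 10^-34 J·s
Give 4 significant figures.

3.865 × 10^98 kg/m³

One Planck density: ρ_P = c⁵/(ℏG²) = 5.154 × 10^96 kg/m³.
75 × 5.154 × 10^96 kg/m³ = 3.865 × 10^98 kg/m³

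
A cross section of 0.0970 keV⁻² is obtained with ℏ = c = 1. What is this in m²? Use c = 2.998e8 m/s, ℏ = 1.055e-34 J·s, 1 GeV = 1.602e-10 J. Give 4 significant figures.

Area is [L]² = [E]⁻²·(ℏc)²; restore (ℏc)².
1 GeV⁻² → (ℏc)² × (1 GeV in J)⁻² = 3.898e-32 m².
Convert the energy scale: 0.0970 keV⁻² = 9.70e10 GeV⁻².
Result: 9.70e10 × 3.898e-32 = 3.781e-21 m².

3.781e-21 m²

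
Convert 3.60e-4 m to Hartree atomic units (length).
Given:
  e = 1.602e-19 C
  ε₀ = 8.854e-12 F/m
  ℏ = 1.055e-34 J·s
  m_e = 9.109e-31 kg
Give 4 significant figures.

Bohr radius: a₀ = 4πε₀ℏ²/(m_e e²) = 5.297e-11 m.
3.60e-4 / 5.297e-11 = 6.796e6

6.796e6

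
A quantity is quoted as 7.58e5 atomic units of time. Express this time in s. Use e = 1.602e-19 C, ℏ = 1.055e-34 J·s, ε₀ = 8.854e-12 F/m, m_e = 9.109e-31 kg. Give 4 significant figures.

One atomic unit of time: τ_au = (4πε₀)²ℏ³/(m_e e⁴) = 2.423e-17 s.
7.58e5 × 2.423e-17 s = 1.837e-11 s

1.837e-11 s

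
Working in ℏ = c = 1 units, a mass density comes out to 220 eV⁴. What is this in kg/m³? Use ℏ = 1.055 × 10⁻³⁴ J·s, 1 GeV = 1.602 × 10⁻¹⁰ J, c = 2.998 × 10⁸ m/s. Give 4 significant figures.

5.095 × 10⁻¹⁴ kg/m³

Mass density is [E]/(c²[L]³) = [E]⁴/(ℏ³c⁵).
1 GeV⁴ → 1/(ℏ³c⁵) × (1 GeV in J)⁴ = 2.316 × 10²⁰ kg/m³.
Convert the energy scale: 220 eV⁴ = 2.20 × 10⁻³⁴ GeV⁴.
Result: 2.20 × 10⁻³⁴ × 2.316 × 10²⁰ = 5.095 × 10⁻¹⁴ kg/m³.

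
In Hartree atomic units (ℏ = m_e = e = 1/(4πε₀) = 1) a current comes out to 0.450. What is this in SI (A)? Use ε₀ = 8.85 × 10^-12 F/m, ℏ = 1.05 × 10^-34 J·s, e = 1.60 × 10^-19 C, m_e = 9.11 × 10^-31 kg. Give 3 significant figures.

One atomic unit of electric current: I_au = e E_h/ℏ = m_e e⁵/((4πε₀)²ℏ³) = 6.67 × 10^-3 A.
0.450 × 6.67 × 10^-3 A = 3.00 × 10^-3 A

3.00 × 10^-3 A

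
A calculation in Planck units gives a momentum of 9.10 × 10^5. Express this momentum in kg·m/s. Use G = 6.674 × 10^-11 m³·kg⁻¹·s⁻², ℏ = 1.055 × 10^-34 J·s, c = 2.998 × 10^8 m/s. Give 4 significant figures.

One Planck momentum: p_P = √(ℏc³/G) = 6.527 kg·m/s.
9.10 × 10^5 × 6.527 kg·m/s = 5.939 × 10^6 kg·m/s

5.939 × 10^6 kg·m/s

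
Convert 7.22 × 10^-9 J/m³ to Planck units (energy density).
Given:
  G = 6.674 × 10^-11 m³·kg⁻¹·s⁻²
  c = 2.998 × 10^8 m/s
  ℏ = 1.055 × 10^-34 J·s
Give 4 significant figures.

Planck energy density: u_P = c⁷/(ℏG²) = 4.632 × 10^113 J/m³.
7.22 × 10^-9 / 4.632 × 10^113 = 1.559 × 10^-122

1.559 × 10^-122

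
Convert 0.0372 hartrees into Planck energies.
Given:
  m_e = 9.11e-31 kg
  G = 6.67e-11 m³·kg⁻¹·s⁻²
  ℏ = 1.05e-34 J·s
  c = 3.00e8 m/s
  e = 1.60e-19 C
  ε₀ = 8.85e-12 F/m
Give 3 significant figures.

hartree: E_h = m_e e⁴/(4πε₀ℏ)² = 4.38e-18 J
Planck energy: E_P = √(ℏc⁵/G) = 1.96e9 J
0.0372 × 4.38e-18 / 1.96e9 = 8.33e-29

8.33e-29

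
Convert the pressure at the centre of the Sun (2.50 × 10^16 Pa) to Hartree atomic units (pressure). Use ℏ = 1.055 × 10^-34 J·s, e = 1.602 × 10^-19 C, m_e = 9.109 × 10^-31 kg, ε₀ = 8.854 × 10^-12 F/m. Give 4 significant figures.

atomic unit of pressure: P_au = E_h/a₀³ = m_e⁴e¹⁰/((4πε₀)⁵ℏ⁸) = 2.929 × 10^13 Pa.
2.50 × 10^16 / 2.929 × 10^13 = 853.5

853.5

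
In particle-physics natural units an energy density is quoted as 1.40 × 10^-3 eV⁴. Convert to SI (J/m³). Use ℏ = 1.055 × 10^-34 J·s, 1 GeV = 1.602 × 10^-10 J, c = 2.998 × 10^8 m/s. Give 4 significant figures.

[E]/[L]³ = [E]⁴/(ℏc)³; restore (ℏc)⁻³.
1 GeV⁴ → 1/(ℏc)³ × (1 GeV in J)⁴ = 2.082 × 10^37 J/m³.
Convert the energy scale: 1.40 × 10^-3 eV⁴ = 1.40 × 10^-39 GeV⁴.
Result: 1.40 × 10^-39 × 2.082 × 10^37 = 0.02914 J/m³.

0.02914 J/m³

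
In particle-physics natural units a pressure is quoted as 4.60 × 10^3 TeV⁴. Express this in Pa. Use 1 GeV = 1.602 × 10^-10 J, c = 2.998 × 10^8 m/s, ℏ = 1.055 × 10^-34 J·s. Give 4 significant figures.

9.575 × 10^52 Pa

Pressure is [E]/[L]³ = [E]⁴/(ℏc)³.
1 GeV⁴ → 1/(ℏc)³ × (1 GeV in J)⁴ = 2.082 × 10^37 Pa.
Convert the energy scale: 4.60 × 10^3 TeV⁴ = 4.60 × 10^15 GeV⁴.
Result: 4.60 × 10^15 × 2.082 × 10^37 = 9.575 × 10^52 Pa.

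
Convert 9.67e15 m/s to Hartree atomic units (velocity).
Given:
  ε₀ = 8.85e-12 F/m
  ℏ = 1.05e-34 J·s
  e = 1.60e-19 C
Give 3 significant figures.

atomic unit of velocity: v_au = e²/(4πε₀ℏ) = 2.19e6 m/s.
9.67e15 / 2.19e6 = 4.41e9

4.41e9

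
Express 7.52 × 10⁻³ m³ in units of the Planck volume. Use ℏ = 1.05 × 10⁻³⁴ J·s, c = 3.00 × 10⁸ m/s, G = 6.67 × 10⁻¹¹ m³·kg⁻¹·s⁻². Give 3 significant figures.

Planck volume: V_P = (ℏG/c³)^(3/2) = 4.18 × 10⁻¹⁰⁵ m³.
7.52 × 10⁻³ / 4.18 × 10⁻¹⁰⁵ = 1.80 × 10¹⁰²

1.80 × 10¹⁰²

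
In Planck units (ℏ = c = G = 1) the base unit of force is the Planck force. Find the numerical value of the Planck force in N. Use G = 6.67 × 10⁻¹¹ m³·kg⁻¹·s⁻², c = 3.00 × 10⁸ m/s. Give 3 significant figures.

F_P = c⁴/G
  = 8.10 × 10³³ / 6.67 × 10⁻¹¹
  = 1.21 × 10⁴⁴ N

1.21 × 10⁴⁴ N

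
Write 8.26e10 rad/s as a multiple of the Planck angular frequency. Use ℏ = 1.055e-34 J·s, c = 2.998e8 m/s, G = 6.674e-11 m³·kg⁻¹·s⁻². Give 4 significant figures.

Planck angular frequency: ω_P = √(c⁵/(ℏG)) = 1.855e43 rad/s.
8.26e10 / 1.855e43 = 4.454e-33

4.454e-33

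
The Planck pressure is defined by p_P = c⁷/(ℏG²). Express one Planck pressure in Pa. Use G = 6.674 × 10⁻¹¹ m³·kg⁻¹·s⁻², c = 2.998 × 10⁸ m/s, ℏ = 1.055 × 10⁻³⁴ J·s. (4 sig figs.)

p_P = c⁷/(ℏG²)
  = 2.177 × 10⁵⁹ / 4.699 × 10⁻⁵⁵
  = 4.632 × 10¹¹³ Pa

4.632 × 10¹¹³ Pa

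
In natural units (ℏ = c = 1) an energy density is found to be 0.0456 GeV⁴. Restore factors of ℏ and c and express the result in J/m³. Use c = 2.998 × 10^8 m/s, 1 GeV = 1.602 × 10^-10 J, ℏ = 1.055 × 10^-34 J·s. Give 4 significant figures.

9.492 × 10^35 J/m³

[E]/[L]³ = [E]⁴/(ℏc)³; restore (ℏc)⁻³.
1 GeV⁴ → 1/(ℏc)³ × (1 GeV in J)⁴ = 2.082 × 10^37 J/m³.
Result: 0.0456 × 2.082 × 10^37 = 9.492 × 10^35 J/m³.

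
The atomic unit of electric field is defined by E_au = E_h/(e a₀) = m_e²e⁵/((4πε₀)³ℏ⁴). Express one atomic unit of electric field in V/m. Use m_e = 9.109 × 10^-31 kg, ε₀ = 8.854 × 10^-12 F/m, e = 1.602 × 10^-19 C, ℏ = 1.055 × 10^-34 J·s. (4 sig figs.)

5.131 × 10^11 V/m

E_au = E_h/(e a₀) = m_e²e⁵/((4πε₀)³ℏ⁴)
E_h = 4.354 × 10^-18 J
a₀ = 5.297 × 10^-11 m
E_h/(e·a₀) = 5.131 × 10^11 V/m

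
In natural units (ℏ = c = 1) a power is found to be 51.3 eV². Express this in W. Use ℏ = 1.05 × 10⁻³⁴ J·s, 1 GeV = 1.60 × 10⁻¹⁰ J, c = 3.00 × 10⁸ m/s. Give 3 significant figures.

Power is [E]/[T] = [E]²/ℏ.
1 GeV² → 1/ℏ × (1 GeV in J)² = 2.44 × 10¹⁴ W.
Convert the energy scale: 51.3 eV² = 5.13 × 10⁻¹⁷ GeV².
Result: 5.13 × 10⁻¹⁷ × 2.44 × 10¹⁴ = 0.0125 W.

0.0125 W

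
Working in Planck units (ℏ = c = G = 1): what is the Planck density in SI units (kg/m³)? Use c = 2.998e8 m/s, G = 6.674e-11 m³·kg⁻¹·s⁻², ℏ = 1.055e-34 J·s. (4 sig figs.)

Dimensional analysis gives ρ_P = c⁵/(ℏG²).
  = 2.422e42 / 4.699e-55
  = 5.154e96 kg/m³

5.154e96 kg/m³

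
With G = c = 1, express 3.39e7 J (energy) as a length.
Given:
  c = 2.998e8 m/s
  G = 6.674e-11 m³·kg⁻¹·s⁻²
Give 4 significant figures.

Energy → length via G/c⁴.
3.39e7 J × (G/c⁴) = 2.801e-37 m

2.801e-37 m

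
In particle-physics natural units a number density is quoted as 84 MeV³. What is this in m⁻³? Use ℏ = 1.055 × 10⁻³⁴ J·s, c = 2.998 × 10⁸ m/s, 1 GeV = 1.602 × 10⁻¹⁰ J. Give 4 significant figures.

Number density is [L]⁻³ = [E]³/(ℏc)³.
1 GeV³ → 1/(ℏc)³ × (1 GeV in J)³ = 1.299 × 10⁴⁷ m⁻³.
Convert the energy scale: 84 MeV³ = 8.40 × 10⁻⁸ GeV³.
Result: 8.40 × 10⁻⁸ × 1.299 × 10⁴⁷ = 1.091 × 10⁴⁰ m⁻³.

1.091 × 10⁴⁰ m⁻³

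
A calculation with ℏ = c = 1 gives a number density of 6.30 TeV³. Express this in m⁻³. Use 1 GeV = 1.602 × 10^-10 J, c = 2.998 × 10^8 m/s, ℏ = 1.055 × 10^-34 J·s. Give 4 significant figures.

8.186 × 10^56 m⁻³

Number density is [L]⁻³ = [E]³/(ℏc)³.
1 GeV³ → 1/(ℏc)³ × (1 GeV in J)³ = 1.299 × 10^47 m⁻³.
Convert the energy scale: 6.30 TeV³ = 6.30 × 10^9 GeV³.
Result: 6.30 × 10^9 × 1.299 × 10^47 = 8.186 × 10^56 m⁻³.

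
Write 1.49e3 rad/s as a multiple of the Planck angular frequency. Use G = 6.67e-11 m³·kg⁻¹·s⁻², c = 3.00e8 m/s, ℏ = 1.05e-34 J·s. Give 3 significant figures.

8.00e-41

Planck angular frequency: ω_P = √(c⁵/(ℏG)) = 1.86e43 rad/s.
1.49e3 / 1.86e43 = 8.00e-41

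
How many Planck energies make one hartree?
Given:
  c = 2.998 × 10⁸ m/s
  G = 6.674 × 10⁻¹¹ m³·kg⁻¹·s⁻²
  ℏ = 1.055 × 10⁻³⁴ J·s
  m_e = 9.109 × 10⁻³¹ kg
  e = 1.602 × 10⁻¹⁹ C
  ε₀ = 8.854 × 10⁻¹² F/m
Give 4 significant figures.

2.225 × 10⁻²⁷

hartree: E_h = m_e e⁴/(4πε₀ℏ)² = 4.354 × 10⁻¹⁸ J
Planck energy: E_P = √(ℏc⁵/G) = 1.957 × 10⁹ J
ratio = 4.354 × 10⁻¹⁸ / 1.957 × 10⁹ = 2.225 × 10⁻²⁷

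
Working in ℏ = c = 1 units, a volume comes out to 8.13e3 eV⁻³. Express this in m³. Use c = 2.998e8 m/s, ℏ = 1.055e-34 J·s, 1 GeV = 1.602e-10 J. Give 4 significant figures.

Volume is [L]³ = [E]⁻³·(ℏc)³.
1 GeV⁻³ → (ℏc)³ × (1 GeV in J)⁻³ = 7.696e-48 m³.
Convert the energy scale: 8.13e3 eV⁻³ = 8.13e30 GeV⁻³.
Result: 8.13e30 × 7.696e-48 = 6.257e-17 m³.

6.257e-17 m³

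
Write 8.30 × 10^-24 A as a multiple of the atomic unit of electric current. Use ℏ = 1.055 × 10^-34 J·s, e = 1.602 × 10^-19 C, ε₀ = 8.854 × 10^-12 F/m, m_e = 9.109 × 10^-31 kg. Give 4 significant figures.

1.255 × 10^-21

atomic unit of electric current: I_au = e E_h/ℏ = m_e e⁵/((4πε₀)²ℏ³) = 6.612 × 10^-3 A.
8.30 × 10^-24 / 6.612 × 10^-3 = 1.255 × 10^-21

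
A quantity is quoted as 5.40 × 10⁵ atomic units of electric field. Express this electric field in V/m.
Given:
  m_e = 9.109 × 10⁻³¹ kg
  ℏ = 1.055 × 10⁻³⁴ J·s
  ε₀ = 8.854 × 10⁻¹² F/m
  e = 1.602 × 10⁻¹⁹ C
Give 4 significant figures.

One atomic unit of electric field: E_au = E_h/(e a₀) = m_e²e⁵/((4πε₀)³ℏ⁴) = 5.131 × 10¹¹ V/m.
5.40 × 10⁵ × 5.131 × 10¹¹ V/m = 2.771 × 10¹⁷ V/m

2.771 × 10¹⁷ V/m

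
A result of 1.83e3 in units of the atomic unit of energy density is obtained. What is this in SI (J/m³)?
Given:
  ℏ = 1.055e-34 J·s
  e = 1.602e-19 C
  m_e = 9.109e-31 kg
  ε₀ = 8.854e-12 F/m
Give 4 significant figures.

One atomic unit of energy density: u_au = E_h/a₀³ = m_e⁴e¹⁰/((4πε₀)⁵ℏ⁸) = 2.929e13 J/m³.
1.83e3 × 2.929e13 J/m³ = 5.360e16 J/m³

5.360e16 J/m³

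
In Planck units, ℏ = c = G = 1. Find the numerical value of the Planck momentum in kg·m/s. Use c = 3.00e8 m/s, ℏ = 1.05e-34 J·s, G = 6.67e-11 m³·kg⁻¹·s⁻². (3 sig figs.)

The unique combination of the constants set to 1 with dimensions of momentum is p_P = √(ℏc³/G).
  = √(42.5)
  = 6.52 kg·m/s

6.52 kg·m/s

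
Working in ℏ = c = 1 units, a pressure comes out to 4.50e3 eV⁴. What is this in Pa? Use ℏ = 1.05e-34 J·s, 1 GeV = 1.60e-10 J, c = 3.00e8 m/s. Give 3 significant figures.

Pressure is [E]/[L]³ = [E]⁴/(ℏc)³.
1 GeV⁴ → 1/(ℏc)³ × (1 GeV in J)⁴ = 2.10e37 Pa.
Convert the energy scale: 4.50e3 eV⁴ = 4.50e-33 GeV⁴.
Result: 4.50e-33 × 2.10e37 = 9.44e4 Pa.

9.44e4 Pa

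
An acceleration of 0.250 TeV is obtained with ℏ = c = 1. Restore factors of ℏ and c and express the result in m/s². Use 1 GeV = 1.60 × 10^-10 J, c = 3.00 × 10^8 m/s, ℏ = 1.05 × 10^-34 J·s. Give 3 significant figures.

Acceleration is [L]/[T]² = c·[E]/ℏ.
1 GeV → c/ℏ × (1 GeV in J) = 4.57 × 10^32 m/s².
Convert the energy scale: 0.250 TeV = 250 GeV.
Result: 250 × 4.57 × 10^32 = 1.14 × 10^35 m/s².

1.14 × 10^35 m/s²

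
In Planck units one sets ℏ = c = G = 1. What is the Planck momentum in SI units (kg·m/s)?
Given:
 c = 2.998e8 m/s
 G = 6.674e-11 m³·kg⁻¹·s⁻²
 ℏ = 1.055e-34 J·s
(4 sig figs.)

p_P = √(ℏc³/G)
  = √(42.60)
  = 6.527 kg·m/s

6.527 kg·m/s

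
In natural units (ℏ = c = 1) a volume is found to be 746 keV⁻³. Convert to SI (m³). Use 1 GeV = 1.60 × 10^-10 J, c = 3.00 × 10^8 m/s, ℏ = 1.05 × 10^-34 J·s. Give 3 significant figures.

Volume is [L]³ = [E]⁻³·(ℏc)³.
1 GeV⁻³ → (ℏc)³ × (1 GeV in J)⁻³ = 7.63 × 10^-48 m³.
Convert the energy scale: 746 keV⁻³ = 7.46 × 10^20 GeV⁻³.
Result: 7.46 × 10^20 × 7.63 × 10^-48 = 5.69 × 10^-27 m³.

5.69 × 10^-27 m³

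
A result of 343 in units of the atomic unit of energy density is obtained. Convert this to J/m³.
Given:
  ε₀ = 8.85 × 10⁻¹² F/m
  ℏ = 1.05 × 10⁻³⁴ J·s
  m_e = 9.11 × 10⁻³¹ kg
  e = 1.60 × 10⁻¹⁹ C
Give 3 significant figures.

1.03 × 10¹⁶ J/m³

One atomic unit of energy density: u_au = E_h/a₀³ = m_e⁴e¹⁰/((4πε₀)⁵ℏ⁸) = 3.01 × 10¹³ J/m³.
343 × 3.01 × 10¹³ J/m³ = 1.03 × 10¹⁶ J/m³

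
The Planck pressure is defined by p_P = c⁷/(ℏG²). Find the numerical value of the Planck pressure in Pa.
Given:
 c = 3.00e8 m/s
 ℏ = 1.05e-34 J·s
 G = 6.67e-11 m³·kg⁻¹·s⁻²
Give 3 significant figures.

p_P = c⁷/(ℏG²)
  = 2.19e59 / 4.67e-55
  = 4.68e113 Pa

4.68e113 Pa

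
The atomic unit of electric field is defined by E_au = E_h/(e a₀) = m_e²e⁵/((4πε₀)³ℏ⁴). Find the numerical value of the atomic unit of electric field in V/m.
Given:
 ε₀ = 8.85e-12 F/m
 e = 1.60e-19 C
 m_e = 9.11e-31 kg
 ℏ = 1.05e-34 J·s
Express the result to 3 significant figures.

E_au = E_h/(e a₀) = m_e²e⁵/((4πε₀)³ℏ⁴)
E_h = 4.38e-18 J
a₀ = 5.26e-11 m
E_h/(e·a₀) = 5.20e11 V/m

5.20e11 V/m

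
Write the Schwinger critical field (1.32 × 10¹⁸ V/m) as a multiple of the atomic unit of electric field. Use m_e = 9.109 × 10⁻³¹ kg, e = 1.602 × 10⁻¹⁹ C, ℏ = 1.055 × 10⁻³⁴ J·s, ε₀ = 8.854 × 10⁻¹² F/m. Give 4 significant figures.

atomic unit of electric field: E_au = E_h/(e a₀) = m_e²e⁵/((4πε₀)³ℏ⁴) = 5.131 × 10¹¹ V/m.
1.32 × 10¹⁸ / 5.131 × 10¹¹ = 2.573 × 10⁶

2.573 × 10⁶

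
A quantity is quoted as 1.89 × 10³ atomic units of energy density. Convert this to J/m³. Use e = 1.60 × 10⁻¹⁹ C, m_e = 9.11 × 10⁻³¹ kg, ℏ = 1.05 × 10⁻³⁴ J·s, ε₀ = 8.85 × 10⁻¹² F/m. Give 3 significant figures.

5.69 × 10¹⁶ J/m³

One atomic unit of energy density: u_au = E_h/a₀³ = m_e⁴e¹⁰/((4πε₀)⁵ℏ⁸) = 3.01 × 10¹³ J/m³.
1.89 × 10³ × 3.01 × 10¹³ J/m³ = 5.69 × 10¹⁶ J/m³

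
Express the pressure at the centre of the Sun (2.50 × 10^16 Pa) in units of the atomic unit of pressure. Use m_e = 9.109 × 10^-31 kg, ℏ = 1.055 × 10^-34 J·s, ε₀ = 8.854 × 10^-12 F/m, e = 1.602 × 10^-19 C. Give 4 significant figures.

atomic unit of pressure: P_au = E_h/a₀³ = m_e⁴e¹⁰/((4πε₀)⁵ℏ⁸) = 2.929 × 10^13 Pa.
2.50 × 10^16 / 2.929 × 10^13 = 853.5

853.5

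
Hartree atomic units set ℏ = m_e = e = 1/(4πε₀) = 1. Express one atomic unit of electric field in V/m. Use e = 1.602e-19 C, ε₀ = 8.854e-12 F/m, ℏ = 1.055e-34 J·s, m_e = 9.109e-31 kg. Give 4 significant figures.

5.131e11 V/m

The unique combination of the constants set to 1 with dimensions of electric field is E_au = E_h/(e a₀) = m_e²e⁵/((4πε₀)³ℏ⁴).
E_h = 4.354e-18 J
a₀ = 5.297e-11 m
E_h/(e·a₀) = 5.131e11 V/m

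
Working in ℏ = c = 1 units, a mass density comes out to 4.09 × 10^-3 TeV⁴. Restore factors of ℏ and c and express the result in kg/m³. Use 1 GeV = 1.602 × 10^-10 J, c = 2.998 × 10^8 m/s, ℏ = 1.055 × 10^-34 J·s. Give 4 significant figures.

Mass density is [E]/(c²[L]³) = [E]⁴/(ℏ³c⁵).
1 GeV⁴ → 1/(ℏ³c⁵) × (1 GeV in J)⁴ = 2.316 × 10^20 kg/m³.
Convert the energy scale: 4.09 × 10^-3 TeV⁴ = 4.09 × 10^9 GeV⁴.
Result: 4.09 × 10^9 × 2.316 × 10^20 = 9.472 × 10^29 kg/m³.

9.472 × 10^29 kg/m³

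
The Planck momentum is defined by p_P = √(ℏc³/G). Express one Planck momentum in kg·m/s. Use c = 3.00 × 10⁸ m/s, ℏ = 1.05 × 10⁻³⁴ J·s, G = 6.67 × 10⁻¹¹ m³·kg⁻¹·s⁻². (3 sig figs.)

p_P = √(ℏc³/G)
  = √(42.5)
  = 6.52 kg·m/s

6.52 kg·m/s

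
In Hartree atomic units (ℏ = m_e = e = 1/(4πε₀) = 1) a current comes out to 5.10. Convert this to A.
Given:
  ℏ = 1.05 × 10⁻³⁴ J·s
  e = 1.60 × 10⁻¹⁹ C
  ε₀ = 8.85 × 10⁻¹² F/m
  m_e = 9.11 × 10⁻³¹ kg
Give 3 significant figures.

0.0340 A

One atomic unit of electric current: I_au = e E_h/ℏ = m_e e⁵/((4πε₀)²ℏ³) = 6.67 × 10⁻³ A.
5.10 × 6.67 × 10⁻³ A = 0.0340 A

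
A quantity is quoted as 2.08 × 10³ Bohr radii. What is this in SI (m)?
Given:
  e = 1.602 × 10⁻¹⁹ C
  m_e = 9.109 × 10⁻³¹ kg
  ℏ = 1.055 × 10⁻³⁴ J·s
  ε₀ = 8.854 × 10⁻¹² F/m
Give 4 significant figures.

1.102 × 10⁻⁷ m

One Bohr radius: a₀ = 4πε₀ℏ²/(m_e e²) = 5.297 × 10⁻¹¹ m.
2.08 × 10³ × 5.297 × 10⁻¹¹ m = 1.102 × 10⁻⁷ m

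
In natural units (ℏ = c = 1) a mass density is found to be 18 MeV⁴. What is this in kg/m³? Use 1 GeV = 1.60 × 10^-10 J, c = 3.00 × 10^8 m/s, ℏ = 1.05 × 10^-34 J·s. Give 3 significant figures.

Mass density is [E]/(c²[L]³) = [E]⁴/(ℏ³c⁵).
1 GeV⁴ → 1/(ℏ³c⁵) × (1 GeV in J)⁴ = 2.33 × 10^20 kg/m³.
Convert the energy scale: 18 MeV⁴ = 1.80 × 10^-11 GeV⁴.
Result: 1.80 × 10^-11 × 2.33 × 10^20 = 4.19 × 10^9 kg/m³.

4.19 × 10^9 kg/m³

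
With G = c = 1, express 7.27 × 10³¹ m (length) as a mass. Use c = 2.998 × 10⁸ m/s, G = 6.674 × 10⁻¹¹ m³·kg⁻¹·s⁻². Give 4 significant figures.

Length → mass via c²/G.
7.27 × 10³¹ m × (c²/G) = 9.791 × 10⁵⁸ kg

9.791 × 10⁵⁸ kg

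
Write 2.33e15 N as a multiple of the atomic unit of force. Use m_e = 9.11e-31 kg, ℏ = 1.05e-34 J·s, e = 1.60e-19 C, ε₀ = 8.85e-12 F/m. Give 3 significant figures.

2.80e22

atomic unit of force: F_au = E_h/a₀ = m_e²e⁶/((4πε₀)³ℏ⁴) = 8.33e-8 N.
2.33e15 / 8.33e-8 = 2.80e22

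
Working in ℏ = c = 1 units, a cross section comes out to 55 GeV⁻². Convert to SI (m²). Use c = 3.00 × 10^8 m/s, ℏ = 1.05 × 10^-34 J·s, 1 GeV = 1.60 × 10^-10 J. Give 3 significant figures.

Area is [L]² = [E]⁻²·(ℏc)²; restore (ℏc)².
1 GeV⁻² → (ℏc)² × (1 GeV in J)⁻² = 3.88 × 10^-32 m².
Result: 55 × 3.88 × 10^-32 = 2.13 × 10^-30 m².

2.13 × 10^-30 m²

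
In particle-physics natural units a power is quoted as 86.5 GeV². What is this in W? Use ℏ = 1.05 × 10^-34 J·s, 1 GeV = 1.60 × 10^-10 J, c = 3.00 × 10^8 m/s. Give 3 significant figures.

2.11 × 10^16 W

Power is [E]/[T] = [E]²/ℏ.
1 GeV² → 1/ℏ × (1 GeV in J)² = 2.44 × 10^14 W.
Result: 86.5 × 2.44 × 10^14 = 2.11 × 10^16 W.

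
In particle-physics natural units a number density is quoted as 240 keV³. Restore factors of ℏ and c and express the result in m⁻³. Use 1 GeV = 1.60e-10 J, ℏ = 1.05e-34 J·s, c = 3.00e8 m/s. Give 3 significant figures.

3.15e31 m⁻³

Number density is [L]⁻³ = [E]³/(ℏc)³.
1 GeV³ → 1/(ℏc)³ × (1 GeV in J)³ = 1.31e47 m⁻³.
Convert the energy scale: 240 keV³ = 2.40e-16 GeV³.
Result: 2.40e-16 × 1.31e47 = 3.15e31 m⁻³.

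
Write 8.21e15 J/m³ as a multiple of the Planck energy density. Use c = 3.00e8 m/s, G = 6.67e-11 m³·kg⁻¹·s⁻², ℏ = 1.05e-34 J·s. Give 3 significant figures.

Planck energy density: u_P = c⁷/(ℏG²) = 4.68e113 J/m³.
8.21e15 / 4.68e113 = 1.75e-98

1.75e-98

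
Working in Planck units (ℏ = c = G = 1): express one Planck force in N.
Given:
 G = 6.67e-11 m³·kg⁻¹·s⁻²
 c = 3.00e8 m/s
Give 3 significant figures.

1.21e44 N

The unique combination of the constants set to 1 with dimensions of force is F_P = c⁴/G.
  = 8.10e33 / 6.67e-11
  = 1.21e44 N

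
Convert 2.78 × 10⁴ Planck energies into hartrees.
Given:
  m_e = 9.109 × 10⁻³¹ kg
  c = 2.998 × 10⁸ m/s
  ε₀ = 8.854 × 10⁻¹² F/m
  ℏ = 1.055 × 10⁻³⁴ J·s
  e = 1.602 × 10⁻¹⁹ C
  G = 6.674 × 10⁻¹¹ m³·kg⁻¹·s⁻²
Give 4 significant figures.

1.249 × 10³¹

Planck energy: E_P = √(ℏc⁵/G) = 1.957 × 10⁹ J
hartree: E_h = m_e e⁴/(4πε₀ℏ)² = 4.354 × 10⁻¹⁸ J
2.78 × 10⁴ × 1.957 × 10⁹ / 4.354 × 10⁻¹⁸ = 1.249 × 10³¹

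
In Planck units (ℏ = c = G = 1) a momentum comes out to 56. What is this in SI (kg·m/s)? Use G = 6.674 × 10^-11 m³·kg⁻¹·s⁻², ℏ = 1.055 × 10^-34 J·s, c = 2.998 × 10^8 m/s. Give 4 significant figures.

One Planck momentum: p_P = √(ℏc³/G) = 6.527 kg·m/s.
56 × 6.527 kg·m/s = 365.5 kg·m/s

365.5 kg·m/s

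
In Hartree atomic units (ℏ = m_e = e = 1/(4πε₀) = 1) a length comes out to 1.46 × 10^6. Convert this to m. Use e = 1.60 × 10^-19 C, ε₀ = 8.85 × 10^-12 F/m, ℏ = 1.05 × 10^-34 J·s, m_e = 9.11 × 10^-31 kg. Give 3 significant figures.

7.68 × 10^-5 m

One Bohr radius: a₀ = 4πε₀ℏ²/(m_e e²) = 5.26 × 10^-11 m.
1.46 × 10^6 × 5.26 × 10^-11 m = 7.68 × 10^-5 m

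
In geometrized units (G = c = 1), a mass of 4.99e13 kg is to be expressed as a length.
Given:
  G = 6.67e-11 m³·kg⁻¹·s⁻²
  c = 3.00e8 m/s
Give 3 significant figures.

3.70e-14 m

In G = c = 1 units mass has dimensions of length; the conversion factor is G/c².
4.99e13 kg × (G/c²) = 3.70e-14 m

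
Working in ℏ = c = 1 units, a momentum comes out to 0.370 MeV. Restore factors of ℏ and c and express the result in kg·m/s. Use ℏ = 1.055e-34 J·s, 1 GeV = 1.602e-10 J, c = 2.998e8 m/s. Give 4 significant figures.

1.977e-22 kg·m/s

Momentum is [E]/c; divide by c.
1 GeV → 1/c × (1 GeV in J) = 5.344e-19 kg·m/s.
Convert the energy scale: 0.370 MeV = 3.70e-4 GeV.
Result: 3.70e-4 × 5.344e-19 = 1.977e-22 kg·m/s.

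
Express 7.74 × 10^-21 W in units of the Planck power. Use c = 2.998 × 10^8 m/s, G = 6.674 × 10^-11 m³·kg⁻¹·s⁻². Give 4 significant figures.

2.133 × 10^-73

Planck power: P_P = c⁵/G = 3.629 × 10^52 W.
7.74 × 10^-21 / 3.629 × 10^52 = 2.133 × 10^-73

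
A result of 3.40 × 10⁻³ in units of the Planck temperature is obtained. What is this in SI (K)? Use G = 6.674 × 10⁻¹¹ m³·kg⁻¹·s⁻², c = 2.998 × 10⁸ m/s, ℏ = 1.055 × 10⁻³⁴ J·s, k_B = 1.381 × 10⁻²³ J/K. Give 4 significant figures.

One Planck temperature: T_P = √(ℏc⁵/G) / k_B = 1.417 × 10³² K.
3.40 × 10⁻³ × 1.417 × 10³² K = 4.817 × 10²⁹ K

4.817 × 10²⁹ K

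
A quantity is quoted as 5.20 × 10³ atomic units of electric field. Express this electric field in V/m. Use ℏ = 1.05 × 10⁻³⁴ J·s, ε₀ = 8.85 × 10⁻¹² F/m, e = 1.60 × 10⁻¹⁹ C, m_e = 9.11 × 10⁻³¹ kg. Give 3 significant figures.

One atomic unit of electric field: E_au = E_h/(e a₀) = m_e²e⁵/((4πε₀)³ℏ⁴) = 5.20 × 10¹¹ V/m.
5.20 × 10³ × 5.20 × 10¹¹ V/m = 2.71 × 10¹⁵ V/m

2.71 × 10¹⁵ V/m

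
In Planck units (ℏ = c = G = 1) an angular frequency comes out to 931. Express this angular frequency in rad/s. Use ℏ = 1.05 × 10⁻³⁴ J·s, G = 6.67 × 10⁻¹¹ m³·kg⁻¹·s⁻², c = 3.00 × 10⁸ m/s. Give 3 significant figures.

1.73 × 10⁴⁶ rad/s

One Planck angular frequency: ω_P = √(c⁵/(ℏG)) = 1.86 × 10⁴³ rad/s.
931 × 1.86 × 10⁴³ rad/s = 1.73 × 10⁴⁶ rad/s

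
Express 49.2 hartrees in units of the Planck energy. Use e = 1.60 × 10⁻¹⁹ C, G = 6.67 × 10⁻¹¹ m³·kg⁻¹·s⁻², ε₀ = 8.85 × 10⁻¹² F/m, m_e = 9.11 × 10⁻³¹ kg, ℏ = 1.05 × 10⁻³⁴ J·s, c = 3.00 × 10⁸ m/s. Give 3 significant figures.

hartree: E_h = m_e e⁴/(4πε₀ℏ)² = 4.38 × 10⁻¹⁸ J
Planck energy: E_P = √(ℏc⁵/G) = 1.96 × 10⁹ J
49.2 × 4.38 × 10⁻¹⁸ / 1.96 × 10⁹ = 1.10 × 10⁻²⁵

1.10 × 10⁻²⁵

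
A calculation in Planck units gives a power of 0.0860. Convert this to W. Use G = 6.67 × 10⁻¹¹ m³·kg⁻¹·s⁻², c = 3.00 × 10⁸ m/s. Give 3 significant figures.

3.13 × 10⁵¹ W

One Planck power: P_P = c⁵/G = 3.64 × 10⁵² W.
0.0860 × 3.64 × 10⁵² W = 3.13 × 10⁵¹ W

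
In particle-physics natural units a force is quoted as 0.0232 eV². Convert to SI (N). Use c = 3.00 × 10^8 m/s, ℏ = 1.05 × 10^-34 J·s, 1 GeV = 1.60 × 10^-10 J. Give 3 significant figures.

Force is [E]/[L] = [E]²/(ℏc); restore (ℏc)⁻¹.
1 GeV² → 1/(ℏc) × (1 GeV in J)² = 8.13 × 10^5 N.
Convert the energy scale: 0.0232 eV² = 2.32 × 10^-20 GeV².
Result: 2.32 × 10^-20 × 8.13 × 10^5 = 1.89 × 10^-14 N.

1.89 × 10^-14 N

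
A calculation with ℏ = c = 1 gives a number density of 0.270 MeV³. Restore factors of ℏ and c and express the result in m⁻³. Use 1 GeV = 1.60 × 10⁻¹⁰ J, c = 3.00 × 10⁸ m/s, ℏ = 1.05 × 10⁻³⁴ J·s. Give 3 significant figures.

Number density is [L]⁻³ = [E]³/(ℏc)³.
1 GeV³ → 1/(ℏc)³ × (1 GeV in J)³ = 1.31 × 10⁴⁷ m⁻³.
Convert the energy scale: 0.270 MeV³ = 2.70 × 10⁻¹⁰ GeV³.
Result: 2.70 × 10⁻¹⁰ × 1.31 × 10⁴⁷ = 3.54 × 10³⁷ m⁻³.

3.54 × 10³⁷ m⁻³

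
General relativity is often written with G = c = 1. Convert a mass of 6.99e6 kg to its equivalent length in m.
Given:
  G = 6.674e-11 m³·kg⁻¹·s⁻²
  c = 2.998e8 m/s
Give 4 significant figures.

5.190e-21 m

In G = c = 1 units mass has dimensions of length; the conversion factor is G/c².
6.99e6 kg × (G/c²) = 5.190e-21 m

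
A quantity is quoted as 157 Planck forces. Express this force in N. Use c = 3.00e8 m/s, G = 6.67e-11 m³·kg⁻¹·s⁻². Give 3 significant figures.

One Planck force: F_P = c⁴/G = 1.21e44 N.
157 × 1.21e44 N = 1.91e46 N

1.91e46 N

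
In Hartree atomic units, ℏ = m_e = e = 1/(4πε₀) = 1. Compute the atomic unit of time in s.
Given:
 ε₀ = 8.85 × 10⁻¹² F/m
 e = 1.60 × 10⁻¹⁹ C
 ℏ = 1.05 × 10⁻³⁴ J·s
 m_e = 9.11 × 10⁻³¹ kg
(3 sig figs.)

2.40 × 10⁻¹⁷ s

From ℏ = m_e = e = 1/(4πε₀) = 1 the time scale is τ_au = (4πε₀)²ℏ³/(m_e e⁴).
E_h = 4.38 × 10⁻¹⁸ J
ℏ/E_h = 2.40 × 10⁻¹⁷ s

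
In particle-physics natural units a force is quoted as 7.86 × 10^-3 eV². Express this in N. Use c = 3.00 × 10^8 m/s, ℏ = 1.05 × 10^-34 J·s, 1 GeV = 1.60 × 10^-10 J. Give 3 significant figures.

6.39 × 10^-15 N

Force is [E]/[L] = [E]²/(ℏc); restore (ℏc)⁻¹.
1 GeV² → 1/(ℏc) × (1 GeV in J)² = 8.13 × 10^5 N.
Convert the energy scale: 7.86 × 10^-3 eV² = 7.86 × 10^-21 GeV².
Result: 7.86 × 10^-21 × 8.13 × 10^5 = 6.39 × 10^-15 N.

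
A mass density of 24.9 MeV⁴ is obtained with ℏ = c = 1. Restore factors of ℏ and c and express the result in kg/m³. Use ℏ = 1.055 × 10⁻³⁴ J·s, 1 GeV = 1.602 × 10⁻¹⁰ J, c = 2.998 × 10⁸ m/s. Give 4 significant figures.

Mass density is [E]/(c²[L]³) = [E]⁴/(ℏ³c⁵).
1 GeV⁴ → 1/(ℏ³c⁵) × (1 GeV in J)⁴ = 2.316 × 10²⁰ kg/m³.
Convert the energy scale: 24.9 MeV⁴ = 2.49 × 10⁻¹¹ GeV⁴.
Result: 2.49 × 10⁻¹¹ × 2.316 × 10²⁰ = 5.767 × 10⁹ kg/m³.

5.767 × 10⁹ kg/m³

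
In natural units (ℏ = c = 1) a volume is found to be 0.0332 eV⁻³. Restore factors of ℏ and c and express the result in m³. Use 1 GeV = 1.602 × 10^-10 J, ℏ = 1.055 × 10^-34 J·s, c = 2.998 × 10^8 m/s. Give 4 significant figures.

2.555 × 10^-22 m³

Volume is [L]³ = [E]⁻³·(ℏc)³.
1 GeV⁻³ → (ℏc)³ × (1 GeV in J)⁻³ = 7.696 × 10^-48 m³.
Convert the energy scale: 0.0332 eV⁻³ = 3.32 × 10^25 GeV⁻³.
Result: 3.32 × 10^25 × 7.696 × 10^-48 = 2.555 × 10^-22 m³.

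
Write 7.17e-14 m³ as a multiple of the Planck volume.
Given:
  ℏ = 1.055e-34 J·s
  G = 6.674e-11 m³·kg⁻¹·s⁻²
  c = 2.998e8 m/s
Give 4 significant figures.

1.697e91

Planck volume: V_P = (ℏG/c³)^(3/2) = 4.224e-105 m³.
7.17e-14 / 4.224e-105 = 1.697e91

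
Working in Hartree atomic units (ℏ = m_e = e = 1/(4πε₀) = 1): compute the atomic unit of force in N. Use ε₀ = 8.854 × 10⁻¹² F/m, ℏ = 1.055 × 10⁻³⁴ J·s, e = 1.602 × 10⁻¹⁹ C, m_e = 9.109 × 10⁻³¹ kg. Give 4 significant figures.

8.220 × 10⁻⁸ N

From ℏ = m_e = e = 1/(4πε₀) = 1 the force scale is F_au = E_h/a₀ = m_e²e⁶/((4πε₀)³ℏ⁴).
E_h = 4.354 × 10⁻¹⁸ J
a₀ = 5.297 × 10⁻¹¹ m
E_h/a₀ = 8.220 × 10⁻⁸ N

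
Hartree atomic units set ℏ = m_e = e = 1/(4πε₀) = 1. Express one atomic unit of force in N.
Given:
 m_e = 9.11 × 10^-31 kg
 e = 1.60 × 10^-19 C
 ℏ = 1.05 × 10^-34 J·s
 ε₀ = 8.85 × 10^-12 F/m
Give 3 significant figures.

8.33 × 10^-8 N

Dimensional analysis gives F_au = E_h/a₀ = m_e²e⁶/((4πε₀)³ℏ⁴).
E_h = 4.38 × 10^-18 J
a₀ = 5.26 × 10^-11 m
E_h/a₀ = 8.33 × 10^-8 N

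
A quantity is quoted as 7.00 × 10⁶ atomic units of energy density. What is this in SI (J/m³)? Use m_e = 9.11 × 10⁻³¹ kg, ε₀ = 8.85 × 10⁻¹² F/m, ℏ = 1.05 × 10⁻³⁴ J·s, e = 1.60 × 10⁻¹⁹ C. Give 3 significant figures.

One atomic unit of energy density: u_au = E_h/a₀³ = m_e⁴e¹⁰/((4πε₀)⁵ℏ⁸) = 3.01 × 10¹³ J/m³.
7.00 × 10⁶ × 3.01 × 10¹³ J/m³ = 2.11 × 10²⁰ J/m³

2.11 × 10²⁰ J/m³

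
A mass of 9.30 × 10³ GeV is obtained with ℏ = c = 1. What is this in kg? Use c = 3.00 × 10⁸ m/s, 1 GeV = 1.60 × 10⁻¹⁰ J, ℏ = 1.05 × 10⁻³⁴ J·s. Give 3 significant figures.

1.65 × 10⁻²³ kg

Mass is [E]/c²; divide by c².
1 GeV → 1/c² × (1 GeV in J) = 1.78 × 10⁻²⁷ kg.
Result: 9.30 × 10³ × 1.78 × 10⁻²⁷ = 1.65 × 10⁻²³ kg.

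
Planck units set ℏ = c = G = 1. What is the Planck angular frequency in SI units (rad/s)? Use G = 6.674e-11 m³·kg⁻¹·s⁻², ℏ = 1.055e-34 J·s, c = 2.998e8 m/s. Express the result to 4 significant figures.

1.855e43 rad/s

Dimensional analysis gives ω_P = √(c⁵/(ℏG)).
  = √(3.440e86)
  = 1.855e43 rad/s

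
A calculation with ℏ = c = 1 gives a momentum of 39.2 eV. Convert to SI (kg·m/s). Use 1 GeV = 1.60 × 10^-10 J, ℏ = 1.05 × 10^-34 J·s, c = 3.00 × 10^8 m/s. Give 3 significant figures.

Momentum is [E]/c; divide by c.
1 GeV → 1/c × (1 GeV in J) = 5.33 × 10^-19 kg·m/s.
Convert the energy scale: 39.2 eV = 3.92 × 10^-8 GeV.
Result: 3.92 × 10^-8 × 5.33 × 10^-19 = 2.09 × 10^-26 kg·m/s.

2.09 × 10^-26 kg·m/s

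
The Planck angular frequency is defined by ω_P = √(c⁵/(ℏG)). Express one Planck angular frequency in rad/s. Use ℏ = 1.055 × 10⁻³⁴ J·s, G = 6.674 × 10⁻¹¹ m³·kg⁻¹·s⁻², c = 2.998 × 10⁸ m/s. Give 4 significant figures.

1.855 × 10⁴³ rad/s

ω_P = √(c⁵/(ℏG))
  = √(3.440 × 10⁸⁶)
  = 1.855 × 10⁴³ rad/s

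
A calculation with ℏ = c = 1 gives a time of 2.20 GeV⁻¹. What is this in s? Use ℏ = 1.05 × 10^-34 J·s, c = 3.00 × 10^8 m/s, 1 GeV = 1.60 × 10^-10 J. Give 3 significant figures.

A time is [E]⁻¹ in ℏ=c=1; restore one factor of ℏ.
1 GeV⁻¹ → ℏ × (1 GeV in J)⁻¹ = 6.56 × 10^-25 s.
Result: 2.20 × 6.56 × 10^-25 = 1.44 × 10^-24 s.

1.44 × 10^-24 s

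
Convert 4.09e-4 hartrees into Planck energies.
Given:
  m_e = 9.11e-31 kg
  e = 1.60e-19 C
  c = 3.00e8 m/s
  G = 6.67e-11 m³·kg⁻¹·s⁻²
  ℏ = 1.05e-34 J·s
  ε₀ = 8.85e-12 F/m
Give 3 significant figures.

9.16e-31

hartree: E_h = m_e e⁴/(4πε₀ℏ)² = 4.38e-18 J
Planck energy: E_P = √(ℏc⁵/G) = 1.96e9 J
4.09e-4 × 4.38e-18 / 1.96e9 = 9.16e-31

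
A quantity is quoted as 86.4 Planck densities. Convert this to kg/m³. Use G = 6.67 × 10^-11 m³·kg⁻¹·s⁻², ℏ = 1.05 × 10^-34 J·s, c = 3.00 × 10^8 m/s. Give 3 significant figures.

4.49 × 10^98 kg/m³

One Planck density: ρ_P = c⁵/(ℏG²) = 5.20 × 10^96 kg/m³.
86.4 × 5.20 × 10^96 kg/m³ = 4.49 × 10^98 kg/m³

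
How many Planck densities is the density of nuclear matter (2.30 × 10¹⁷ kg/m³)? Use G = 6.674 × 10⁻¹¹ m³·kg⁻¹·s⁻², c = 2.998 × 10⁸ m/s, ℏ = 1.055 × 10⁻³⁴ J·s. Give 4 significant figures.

Planck density: ρ_P = c⁵/(ℏG²) = 5.154 × 10⁹⁶ kg/m³.
2.30 × 10¹⁷ / 5.154 × 10⁹⁶ = 4.463 × 10⁻⁸⁰

4.463 × 10⁻⁸⁰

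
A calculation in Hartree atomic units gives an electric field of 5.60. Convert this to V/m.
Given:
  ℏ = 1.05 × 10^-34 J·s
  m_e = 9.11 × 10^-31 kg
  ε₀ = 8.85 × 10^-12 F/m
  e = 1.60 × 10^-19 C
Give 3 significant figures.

2.91 × 10^12 V/m

One atomic unit of electric field: E_au = E_h/(e a₀) = m_e²e⁵/((4πε₀)³ℏ⁴) = 5.20 × 10^11 V/m.
5.60 × 5.20 × 10^11 V/m = 2.91 × 10^12 V/m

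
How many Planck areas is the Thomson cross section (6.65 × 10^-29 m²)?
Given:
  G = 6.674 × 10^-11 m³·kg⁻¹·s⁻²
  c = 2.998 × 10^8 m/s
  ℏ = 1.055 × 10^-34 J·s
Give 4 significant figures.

Planck area: A_P = ℏG/c³ = 2.613 × 10^-70 m².
6.65 × 10^-29 / 2.613 × 10^-70 = 2.545 × 10^41

2.545 × 10^41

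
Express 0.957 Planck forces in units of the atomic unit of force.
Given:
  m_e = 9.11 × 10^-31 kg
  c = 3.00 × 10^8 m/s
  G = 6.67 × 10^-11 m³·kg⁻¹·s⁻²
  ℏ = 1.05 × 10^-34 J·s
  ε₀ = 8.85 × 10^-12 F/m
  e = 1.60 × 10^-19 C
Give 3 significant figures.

Planck force: F_P = c⁴/G = 1.21 × 10^44 N
atomic unit of force: F_au = E_h/a₀ = m_e²e⁶/((4πε₀)³ℏ⁴) = 8.33 × 10^-8 N
0.957 × 1.21 × 10^44 / 8.33 × 10^-8 = 1.40 × 10^51

1.40 × 10^51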